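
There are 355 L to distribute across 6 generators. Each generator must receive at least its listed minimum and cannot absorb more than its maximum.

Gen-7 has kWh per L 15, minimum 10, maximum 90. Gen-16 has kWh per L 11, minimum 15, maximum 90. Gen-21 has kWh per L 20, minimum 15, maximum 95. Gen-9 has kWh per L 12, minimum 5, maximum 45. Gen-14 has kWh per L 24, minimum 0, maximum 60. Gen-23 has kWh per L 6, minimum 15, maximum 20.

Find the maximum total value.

Meeting every minimum uses 10+15+15+5+0+15 = 60 L, leaving 295.
Highest kWh per L first: Gen-14 24 > Gen-21 20 > Gen-7 15 > Gen-9 12 > Gen-16 11 > Gen-23 6.
Gen-14: +60 to 60 (cap) — 235 left.
Gen-21: +80 to 95 (cap) — 155 left.
Give Gen-7 80 more to hit its cap of 90 — 75 left.
Gen-9: +40 to 45 (cap) — 35 left.
Gen-16 has room for 75 more but only 35 remain, so it gets 50.
Total = 15×90 + 11×50 + 20×95 + 12×45 + 24×60 + 6×15 = 5870.

5870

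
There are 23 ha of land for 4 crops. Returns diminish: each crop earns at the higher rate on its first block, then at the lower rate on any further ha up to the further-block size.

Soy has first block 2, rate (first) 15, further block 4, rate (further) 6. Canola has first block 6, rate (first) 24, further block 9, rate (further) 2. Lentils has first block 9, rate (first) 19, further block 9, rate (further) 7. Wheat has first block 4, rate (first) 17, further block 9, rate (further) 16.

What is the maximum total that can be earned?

447

Rank every tier by rate: Canola/tier1 24 > Lentils/tier1 19 > Wheat/tier1 17 > Wheat/tier2 16 > Soy/tier1 15 > Lentils/tier2 7 > Soy/tier2 6 > Canola/tier2 2.
Fill Canola tier1 block (6 at 24) → 17 left.
Lentils/tier1 (19): +9 → 8 left.
Wheat/tier1 (17): +4 → 4 left.
Wheat tier2 at 16: only 4 left, fill 4.
Total = 24×6 + 19×9 + 17×4 + 16×4 = 447.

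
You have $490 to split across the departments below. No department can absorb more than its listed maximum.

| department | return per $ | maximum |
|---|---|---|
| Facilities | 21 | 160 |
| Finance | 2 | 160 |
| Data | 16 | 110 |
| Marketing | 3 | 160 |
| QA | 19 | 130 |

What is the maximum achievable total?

Order the departments by return per $: Facilities 21 > QA 19 > Data 16 > Marketing 3 > Finance 2.
Facilities: +160 to 160 (cap) ; 330 left.
QA takes 130 to reach its cap of 130 ; 200 left.
Give Data 110 to hit its cap of 110 ; 90 left.
Marketing has room for 160 but only 90 remain, so it gets 90.
Total = 21×160 + 16×110 + 3×90 + 19×130 = 7860.

7860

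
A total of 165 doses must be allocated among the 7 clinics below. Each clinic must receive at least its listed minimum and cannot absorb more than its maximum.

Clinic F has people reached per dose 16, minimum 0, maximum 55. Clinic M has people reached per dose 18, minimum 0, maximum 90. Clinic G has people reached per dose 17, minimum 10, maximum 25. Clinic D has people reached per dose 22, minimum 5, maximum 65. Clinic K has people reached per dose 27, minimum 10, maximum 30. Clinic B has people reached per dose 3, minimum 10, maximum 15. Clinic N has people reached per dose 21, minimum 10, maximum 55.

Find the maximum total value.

3490

Meeting every minimum uses 0+0+10+5+10+10+10 = 45 doses, leaving 120.
Rank by people reached per dose: Clinic K 27 > Clinic D 22 > Clinic N 21 > Clinic M 18 > Clinic G 17 > Clinic F 16 > Clinic B 3.
Clinic K takes 20 more to reach its cap of 30 ; 100 left.
Clinic D: +60 to 65 (cap) ; 40 left.
Only 40 left; Clinic N takes them to reach 50.
Total = 17×10 + 22×65 + 27×30 + 3×10 + 21×50 = 3490.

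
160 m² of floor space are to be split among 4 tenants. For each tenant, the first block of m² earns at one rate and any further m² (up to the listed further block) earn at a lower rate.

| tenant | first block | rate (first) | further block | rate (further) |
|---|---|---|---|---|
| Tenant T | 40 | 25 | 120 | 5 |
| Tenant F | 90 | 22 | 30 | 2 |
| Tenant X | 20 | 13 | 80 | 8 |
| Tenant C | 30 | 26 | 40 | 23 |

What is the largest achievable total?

Rank every tier by rate: Tenant C/T1 26 > Tenant T/T1 25 > Tenant C/T2 23 > Tenant F/T1 22 > Tenant X/T1 13 > Tenant X/T2 8 > Tenant T/T2 5 > Tenant F/T2 2.
Tenant C/T1 (26): +30 — 130 left.
Tenant T T1 at 25: fill all 40 — 90 left.
Tenant C T2 at 23: fill all 40 — 50 left.
Tenant F/T1: +50 of 90 at 22; pool empty.
Total = 26×30 + 25×40 + 23×40 + 22×50 = 3800.

3800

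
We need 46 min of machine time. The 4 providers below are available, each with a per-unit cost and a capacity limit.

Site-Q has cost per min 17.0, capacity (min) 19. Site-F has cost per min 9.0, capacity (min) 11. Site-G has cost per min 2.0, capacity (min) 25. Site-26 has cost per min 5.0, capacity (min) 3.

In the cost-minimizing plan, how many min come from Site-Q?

7

Cheapest first:
Take 25 from Site-G at 2.0 — need 21 more.
Site-26 (5.0): use full 3 — 18 min to go.
Take 11 from Site-F at 9.0 — need 7 more.
Site-Q (17.0): take the remaining 7 — done.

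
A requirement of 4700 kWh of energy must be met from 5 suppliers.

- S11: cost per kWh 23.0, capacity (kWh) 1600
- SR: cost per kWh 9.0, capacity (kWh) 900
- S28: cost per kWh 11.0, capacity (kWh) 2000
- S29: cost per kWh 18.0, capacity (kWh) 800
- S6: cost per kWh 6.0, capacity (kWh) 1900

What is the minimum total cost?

Use suppliers in increasing cost order.
S6 at 6.0: take all 1900 kWh — 2800 still needed.
SR (9.0): use full 900 — 1900 kWh to go.
Take 1900 from S28 at 11.0 to finish.
S29, S11: unused.
Cost = 1900×6.0 + 900×9.0 + 1900×11.0 = 40400.

40400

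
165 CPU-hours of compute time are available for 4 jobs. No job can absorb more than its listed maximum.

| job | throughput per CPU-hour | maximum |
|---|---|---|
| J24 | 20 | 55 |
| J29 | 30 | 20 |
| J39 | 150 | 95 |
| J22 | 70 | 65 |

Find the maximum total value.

18950

Order the jobs by throughput per CPU-hour: J39 150 > J22 70 > J29 30 > J24 20.
J39 takes 95 to reach its cap of 95 ; 70 left.
Give J22 65 to hit its cap of 65 ; 5 left.
J29: +5 (room for 20) → 5. Pool exhausted.
Total = 30×5 + 150×95 + 70×65 = 18950.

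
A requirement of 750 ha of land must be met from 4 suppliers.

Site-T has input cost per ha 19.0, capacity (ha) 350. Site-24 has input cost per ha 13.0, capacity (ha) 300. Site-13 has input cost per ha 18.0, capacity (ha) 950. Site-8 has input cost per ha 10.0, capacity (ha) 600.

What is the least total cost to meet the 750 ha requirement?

7950

Cheapest first:
Take 600 from Site-8 at 10.0 ; need 150 more.
Site-24 (13.0): take the remaining 150 ; done.
Site-13, Site-T: unused.
Cost = 600×10.0 + 150×13.0 = 7950.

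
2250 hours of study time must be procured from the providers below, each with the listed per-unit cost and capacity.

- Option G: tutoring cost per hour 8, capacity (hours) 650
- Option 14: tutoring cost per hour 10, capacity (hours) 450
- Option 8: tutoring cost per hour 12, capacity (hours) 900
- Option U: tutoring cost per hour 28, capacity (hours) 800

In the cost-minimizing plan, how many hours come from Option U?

250

Cheapest first:
Option G at 8: take all 650 hours ; 1600 still needed.
Take 450 from Option 14 at 10 ; need 1150 more.
Take 900 from Option 8 at 12 ; need 250 more.
Option U at 28: take 250 of its 800 ; requirement met.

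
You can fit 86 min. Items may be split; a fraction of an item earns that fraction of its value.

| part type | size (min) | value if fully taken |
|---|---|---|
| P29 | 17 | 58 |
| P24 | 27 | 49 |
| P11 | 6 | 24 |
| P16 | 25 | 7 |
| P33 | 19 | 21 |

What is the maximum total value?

156.76

Sort by value density: P11 24/6≈4, P29 58/17≈3.41, P24 49/27≈1.81, P33 21/19≈1.11, P16 7/25≈0.28.
All 6 min of P11 fit (value 24) ; 80 remain.
All 17 min of P29 fit (value 58) ; 63 remain.
P24: take in full, 27 min for value 49 ; 36 left.
P33: take in full, 19 min for value 21 ; 17 left.
Fill the last 17 min with part of P16: 17/25 of it earns 4.76.
Total value = 156.76.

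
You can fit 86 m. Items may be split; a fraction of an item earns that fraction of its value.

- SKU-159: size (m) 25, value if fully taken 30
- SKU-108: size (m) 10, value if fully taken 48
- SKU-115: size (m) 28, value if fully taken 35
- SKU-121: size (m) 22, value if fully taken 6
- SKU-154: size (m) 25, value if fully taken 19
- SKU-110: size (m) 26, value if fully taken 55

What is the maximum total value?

164.4

Best value per unit of size first: SKU-108 48/10≈4.8, SKU-110 55/26≈2.12, SKU-115 35/28≈1.25, SKU-159 30/25≈1.2, SKU-154 19/25≈0.76, SKU-121 6/22≈0.273.
All 10 m of SKU-108 fit (value 48) ; 76 remain.
Take all of SKU-110 (26 m, value 55) ; 50 m left.
All 28 m of SKU-115 fit (value 35) ; 22 remain.
Only 22 m remain; take 22/25 of SKU-159 for value 30×22/25 = 26.4.
Total value = 164.4.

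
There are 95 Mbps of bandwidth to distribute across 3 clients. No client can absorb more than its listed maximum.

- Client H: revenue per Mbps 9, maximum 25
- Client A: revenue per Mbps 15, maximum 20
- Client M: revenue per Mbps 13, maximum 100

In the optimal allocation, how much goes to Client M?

Rank by revenue per Mbps: Client A 15 > Client M 13 > Client H 9.
Client A takes 20 to reach its cap of 20 → 75 left.
Only 75 left; Client M takes them to reach 75.

75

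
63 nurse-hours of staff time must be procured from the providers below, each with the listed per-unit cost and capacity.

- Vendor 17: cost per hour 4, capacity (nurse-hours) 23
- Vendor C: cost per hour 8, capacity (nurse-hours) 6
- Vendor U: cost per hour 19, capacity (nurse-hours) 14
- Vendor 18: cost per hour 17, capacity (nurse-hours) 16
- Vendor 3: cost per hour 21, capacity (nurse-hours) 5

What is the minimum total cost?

Use providers in increasing cost order.
Vendor 17 (4): use full 23 ; 40 nurse-hours to go.
Vendor C (8): use full 6 ; 34 nurse-hours to go.
Vendor 18 (17): use full 16 ; 18 nurse-hours to go.
Vendor U at 19: take all 14 nurse-hours ; 4 still needed.
Take 4 from Vendor 3 at 21 to finish.
Cost = 23×4 + 6×8 + 16×17 + 14×19 + 4×21 = 762.

762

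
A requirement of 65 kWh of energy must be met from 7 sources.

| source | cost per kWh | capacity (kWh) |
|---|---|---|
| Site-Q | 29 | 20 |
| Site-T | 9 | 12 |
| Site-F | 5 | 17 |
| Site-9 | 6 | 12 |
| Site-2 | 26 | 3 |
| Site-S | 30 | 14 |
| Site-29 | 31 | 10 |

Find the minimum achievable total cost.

953

Cheapest first:
Take 17 from Site-F at 5 ; need 48 more.
Site-9 at 6: take all 12 kWh ; 36 still needed.
Take 12 from Site-T at 9 ; need 24 more.
Site-2 (26): use full 3 ; 21 kWh to go.
Site-Q (29): use full 20 ; 1 kWh to go.
Take 1 from Site-S at 30 to finish.
Site-29: unused.
Cost = 17×5 + 12×6 + 12×9 + 3×26 + 20×29 + 1×30 = 953.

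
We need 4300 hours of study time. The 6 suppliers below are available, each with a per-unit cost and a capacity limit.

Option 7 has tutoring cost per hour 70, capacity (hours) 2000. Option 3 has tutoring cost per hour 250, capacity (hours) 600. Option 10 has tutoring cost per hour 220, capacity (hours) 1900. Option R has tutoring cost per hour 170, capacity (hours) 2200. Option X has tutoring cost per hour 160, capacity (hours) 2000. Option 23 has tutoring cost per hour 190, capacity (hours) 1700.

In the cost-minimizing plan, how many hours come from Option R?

Cheapest first:
Option 7 (70): use full 2000 → 2300 hours to go.
Option X at 160: take all 2000 hours → 300 still needed.
Take 300 from Option R at 170 to finish.
Option 23, Option 10, Option 3: unused.

300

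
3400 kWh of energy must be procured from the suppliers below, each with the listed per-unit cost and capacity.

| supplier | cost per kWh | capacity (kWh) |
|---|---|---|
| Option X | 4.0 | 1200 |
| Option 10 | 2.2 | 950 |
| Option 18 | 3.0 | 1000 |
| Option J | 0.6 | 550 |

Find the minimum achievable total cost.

Cheapest first:
Take 550 from Option J at 0.6 ; need 2850 more.
Option 10 at 2.2: take all 950 kWh ; 1900 still needed.
Option 18 at 3.0: take all 1000 kWh ; 900 still needed.
Take 900 from Option X at 4.0 to finish.
Cost = 550×0.6 + 950×2.2 + 1000×3.0 + 900×4.0 = 9020.

9020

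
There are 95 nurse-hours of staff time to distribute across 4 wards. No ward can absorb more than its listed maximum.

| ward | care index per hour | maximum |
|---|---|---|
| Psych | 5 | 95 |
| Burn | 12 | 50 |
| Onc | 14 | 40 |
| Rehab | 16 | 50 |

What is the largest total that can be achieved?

Rank by care index per hour: Rehab 16 > Onc 14 > Burn 12 > Psych 5.
Rehab: +50 to 50 (cap) ; 45 left.
Give Onc 40 to hit its cap of 40 ; 5 left.
Burn has room for 50 but only 5 remain, so it gets 5.
Total = 12×5 + 14×40 + 16×50 = 1420.

1420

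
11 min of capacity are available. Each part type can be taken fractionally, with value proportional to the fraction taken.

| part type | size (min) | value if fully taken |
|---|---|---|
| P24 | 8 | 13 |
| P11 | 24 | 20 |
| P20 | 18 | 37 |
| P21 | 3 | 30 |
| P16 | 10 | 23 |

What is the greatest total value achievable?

48.4

Rank by value-to-size ratio: P21 30/3≈10, P16 23/10≈2.3, P20 37/18≈2.06, P24 13/8≈1.62, P11 20/24≈0.833.
All 3 min of P21 fit (value 30) ; 8 remain.
8 min left: a 8/10 share of P16 gives 23×8/10 = 18.4.
Total value = 48.4.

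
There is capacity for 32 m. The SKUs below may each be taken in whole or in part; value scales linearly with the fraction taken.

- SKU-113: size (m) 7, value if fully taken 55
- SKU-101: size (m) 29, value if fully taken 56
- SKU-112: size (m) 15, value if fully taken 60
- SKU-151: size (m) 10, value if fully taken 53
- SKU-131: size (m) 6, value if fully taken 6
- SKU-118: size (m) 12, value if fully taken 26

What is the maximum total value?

Rank by value-to-size ratio: SKU-113 55/7≈7.86, SKU-151 53/10≈5.3, SKU-112 60/15≈4, SKU-118 26/12≈2.17, SKU-101 56/29≈1.93, SKU-131 6/6≈1.
SKU-113: take in full, 7 m for value 55 → 25 left.
All 10 m of SKU-151 fit (value 53) → 15 remain.
All 15 m of SKU-112 fit (value 60) → 0 remain.
Total value = 168.

168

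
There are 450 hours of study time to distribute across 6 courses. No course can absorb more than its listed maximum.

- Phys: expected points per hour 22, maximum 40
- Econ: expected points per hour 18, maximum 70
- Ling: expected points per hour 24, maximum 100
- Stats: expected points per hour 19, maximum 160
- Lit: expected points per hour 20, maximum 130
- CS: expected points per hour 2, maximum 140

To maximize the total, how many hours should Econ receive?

Order the courses by expected points per hour: Ling 24 > Phys 22 > Lit 20 > Stats 19 > Econ 18 > CS 2.
Give Ling 100 to hit its cap of 100 — 350 left.
Give Phys 40 to hit its cap of 40 — 310 left.
Lit: +130 to 130 (cap) — 180 left.
Stats: +160 to 160 (cap) — 20 left.
Econ: +20 (room for 70) → 20. Pool exhausted.

20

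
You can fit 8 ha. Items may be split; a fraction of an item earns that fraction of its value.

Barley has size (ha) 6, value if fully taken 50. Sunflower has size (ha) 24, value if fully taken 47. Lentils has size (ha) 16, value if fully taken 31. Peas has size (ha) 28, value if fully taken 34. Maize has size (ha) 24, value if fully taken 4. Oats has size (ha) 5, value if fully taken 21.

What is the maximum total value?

Rank by value-to-size ratio: Barley 50/6≈8.33, Oats 21/5≈4.2, Sunflower 47/24≈1.96, Lentils 31/16≈1.94, Peas 34/28≈1.21, Maize 4/24≈0.167.
Take all of Barley (6 ha, value 50) — 2 ha left.
2 ha left: a 2/5 share of Oats gives 21×2/5 = 8.4.
Total value = 58.4.

58.4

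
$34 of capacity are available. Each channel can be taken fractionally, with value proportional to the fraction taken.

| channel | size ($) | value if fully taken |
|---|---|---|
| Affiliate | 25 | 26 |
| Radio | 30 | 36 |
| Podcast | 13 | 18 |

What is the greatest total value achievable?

43.2

Best value per unit of size first: Podcast 18/13≈1.38, Radio 36/30≈1.2, Affiliate 26/25≈1.04.
All 13 $ of Podcast fit (value 18) — 21 remain.
Fill the last 21 $ with part of Radio: 21/30 of it earns 25.2.
Total value = 43.2.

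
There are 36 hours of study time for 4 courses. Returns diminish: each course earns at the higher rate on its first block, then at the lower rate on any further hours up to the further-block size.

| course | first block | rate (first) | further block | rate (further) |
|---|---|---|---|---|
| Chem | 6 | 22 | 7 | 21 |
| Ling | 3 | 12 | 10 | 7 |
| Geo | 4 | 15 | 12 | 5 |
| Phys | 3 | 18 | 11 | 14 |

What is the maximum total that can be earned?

Treat each block as its own option and order by rate: Chem/tier1 22 > Chem/tier2 21 > Phys/tier1 18 > Geo/tier1 15 > Phys/tier2 14 > Ling/tier1 12 > Ling/tier2 7 > Geo/tier2 5.
Chem/tier1 (22): +6 — 30 left.
Fill Chem tier2 block (7 at 21) — 23 left.
Phys/tier1 (18): +3 — 20 left.
Geo/tier1 (15): +4 — 16 left.
Fill Phys tier2 block (11 at 14) — 5 left.
Ling tier1 at 12: fill all 3 — 2 left.
Ling/tier2: +2 of 10 at 7; pool empty.
Total = 22×6 + 21×7 + 18×3 + 15×4 + 14×11 + 12×3 + 7×2 = 597.

597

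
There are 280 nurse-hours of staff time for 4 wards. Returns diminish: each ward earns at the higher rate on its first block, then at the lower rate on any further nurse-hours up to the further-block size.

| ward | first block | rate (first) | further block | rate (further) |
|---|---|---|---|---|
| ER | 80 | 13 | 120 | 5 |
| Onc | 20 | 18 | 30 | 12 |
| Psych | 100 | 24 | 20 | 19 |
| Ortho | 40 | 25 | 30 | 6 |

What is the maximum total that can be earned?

5420

Treat each block as its own option and order by rate: Ortho/first 25 > Psych/first 24 > Psych/second 19 > Onc/first 18 > ER/first 13 > Onc/second 12 > Ortho/second 6 > ER/second 5.
Ortho first at 25: fill all 40 — 240 left.
Fill Psych first block (100 at 24) — 140 left.
Fill Psych second block (20 at 19) — 120 left.
Onc first at 18: fill all 20 — 100 left.
Fill ER first block (80 at 13) — 20 left.
20 remain; put them into Onc second at 12.
Total = 25×40 + 24×100 + 19×20 + 18×20 + 13×80 + 12×20 = 5420.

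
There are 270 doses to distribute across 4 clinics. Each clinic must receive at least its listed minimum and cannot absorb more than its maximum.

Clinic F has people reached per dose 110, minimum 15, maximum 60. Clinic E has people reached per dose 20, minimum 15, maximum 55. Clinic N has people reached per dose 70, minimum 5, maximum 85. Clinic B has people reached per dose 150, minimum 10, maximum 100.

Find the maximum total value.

Meeting every minimum uses 15+15+5+10 = 45 doses, leaving 225.
Order the clinics by people reached per dose: Clinic B 150 > Clinic F 110 > Clinic N 70 > Clinic E 20.
Clinic B takes 90 more to reach its cap of 100 — 135 left.
Clinic F takes 45 more to reach its cap of 60 — 90 left.
Clinic N: +80 to 85 (cap) — 10 left.
Clinic E: +10 (room for 40) → 25. Pool exhausted.
Total = 110×60 + 20×25 + 70×85 + 150×100 = 28050.

28050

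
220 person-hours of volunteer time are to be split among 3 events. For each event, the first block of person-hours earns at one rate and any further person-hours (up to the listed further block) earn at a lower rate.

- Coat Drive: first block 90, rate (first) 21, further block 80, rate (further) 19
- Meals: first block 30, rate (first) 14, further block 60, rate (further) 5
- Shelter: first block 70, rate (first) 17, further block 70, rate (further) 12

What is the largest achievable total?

Treat each block as its own option and order by rate: Coat Drive/tier1 21 > Coat Drive/tier2 19 > Shelter/tier1 17 > Meals/tier1 14 > Shelter/tier2 12 > Meals/tier2 5.
Coat Drive tier1 at 21: fill all 90 ; 130 left.
Coat Drive/tier2 (19): +80 ; 50 left.
50 remain; put them into Shelter tier1 at 17.
Total = 21×90 + 19×80 + 17×50 = 4260.

4260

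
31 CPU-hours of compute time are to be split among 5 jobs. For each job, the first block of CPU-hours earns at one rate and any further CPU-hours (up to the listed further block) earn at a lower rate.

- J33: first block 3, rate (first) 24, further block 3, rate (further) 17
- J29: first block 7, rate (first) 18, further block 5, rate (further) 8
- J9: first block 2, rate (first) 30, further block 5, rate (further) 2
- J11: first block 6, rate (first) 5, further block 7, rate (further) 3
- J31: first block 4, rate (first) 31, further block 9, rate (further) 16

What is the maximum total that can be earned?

Rank every tier by rate: J31/first 31 > J9/first 30 > J33/first 24 > J29/first 18 > J33/second 17 > J31/second 16 > J29/second 8 > J11/first 5 > J11/second 3 > J9/second 2.
Fill J31 first block (4 at 31) — 27 left.
Fill J9 first block (2 at 30) — 25 left.
Fill J33 first block (3 at 24) — 22 left.
J29 first at 18: fill all 7 — 15 left.
J33 second at 17: fill all 3 — 12 left.
J31/second (16): +9 — 3 left.
3 remain; put them into J29 second at 8.
Total = 31×4 + 30×2 + 24×3 + 18×7 + 17×3 + 16×9 + 8×3 = 601.

601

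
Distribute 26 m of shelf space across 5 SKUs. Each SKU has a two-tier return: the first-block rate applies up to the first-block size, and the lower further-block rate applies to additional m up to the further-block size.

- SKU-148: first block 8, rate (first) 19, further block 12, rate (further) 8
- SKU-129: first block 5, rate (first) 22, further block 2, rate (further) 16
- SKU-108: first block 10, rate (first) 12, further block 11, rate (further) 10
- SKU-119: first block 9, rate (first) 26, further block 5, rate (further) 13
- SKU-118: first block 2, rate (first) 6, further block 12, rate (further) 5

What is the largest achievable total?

554

Order all 10 blocks by rate: SKU-119/tier1 26 > SKU-129/tier1 22 > SKU-148/tier1 19 > SKU-129/tier2 16 > SKU-119/tier2 13 > SKU-108/tier1 12 > SKU-108/tier2 10 > SKU-148/tier2 8 > SKU-118/tier1 6 > SKU-118/tier2 5.
Fill SKU-119 tier1 block (9 at 26) ; 17 left.
SKU-129 tier1 at 22: fill all 5 ; 12 left.
Fill SKU-148 tier1 block (8 at 19) ; 4 left.
SKU-129 tier2 at 16: fill all 2 ; 2 left.
2 remain; put them into SKU-119 tier2 at 13.
Total = 26×9 + 22×5 + 19×8 + 16×2 + 13×2 = 554.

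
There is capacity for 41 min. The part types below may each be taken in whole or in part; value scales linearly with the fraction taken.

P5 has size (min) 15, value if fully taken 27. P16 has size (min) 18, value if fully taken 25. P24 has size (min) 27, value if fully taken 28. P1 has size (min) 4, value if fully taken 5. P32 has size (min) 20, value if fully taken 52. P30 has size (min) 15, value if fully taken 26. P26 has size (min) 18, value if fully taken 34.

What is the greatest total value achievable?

91.4

Best value per unit of size first: P32 52/20≈2.6, P26 34/18≈1.89, P5 27/15≈1.8, P30 26/15≈1.73, P16 25/18≈1.39, P1 5/4≈1.25, P24 28/27≈1.04.
Take all of P32 (20 min, value 52) ; 21 min left.
All 18 min of P26 fit (value 34) ; 3 remain.
3 min left: a 3/15 share of P5 gives 27×3/15 = 5.4.
Total value = 91.4.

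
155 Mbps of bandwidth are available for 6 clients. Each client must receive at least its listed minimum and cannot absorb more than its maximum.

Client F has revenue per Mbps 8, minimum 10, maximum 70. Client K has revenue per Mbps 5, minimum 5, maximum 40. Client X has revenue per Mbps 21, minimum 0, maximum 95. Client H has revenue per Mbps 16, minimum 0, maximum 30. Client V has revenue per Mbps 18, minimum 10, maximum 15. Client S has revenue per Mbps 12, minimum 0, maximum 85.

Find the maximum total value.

2850

Meeting every minimum uses 10+5+0+0+10+0 = 25 Mbps, leaving 130.
Highest revenue per Mbps first: Client X 21 > Client V 18 > Client H 16 > Client S 12 > Client F 8 > Client K 5.
Give Client X 95 more to hit its cap of 95 → 35 left.
Client V: +5 to 15 (cap) → 30 left.
Client H takes 30 more to reach its cap of 30 → 0 left.
Total = 8×10 + 5×5 + 21×95 + 16×30 + 18×15 = 2850.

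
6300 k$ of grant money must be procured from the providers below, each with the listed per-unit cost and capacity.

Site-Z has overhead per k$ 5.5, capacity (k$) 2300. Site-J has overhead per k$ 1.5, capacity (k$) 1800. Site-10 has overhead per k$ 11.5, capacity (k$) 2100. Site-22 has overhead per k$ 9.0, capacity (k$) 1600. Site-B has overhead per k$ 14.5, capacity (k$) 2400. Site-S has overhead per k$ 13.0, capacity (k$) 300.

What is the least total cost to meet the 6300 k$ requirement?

36650

Fill from the cheapest provider first.
Site-J (1.5): use full 1800 — 4500 k$ to go.
Site-Z (5.5): use full 2300 — 2200 k$ to go.
Site-22 (9.0): use full 1600 — 600 k$ to go.
Site-10 at 11.5: take 600 of its 2100 — requirement met.
Site-S, Site-B: unused.
Cost = 1800×1.5 + 2300×5.5 + 1600×9.0 + 600×11.5 = 36650.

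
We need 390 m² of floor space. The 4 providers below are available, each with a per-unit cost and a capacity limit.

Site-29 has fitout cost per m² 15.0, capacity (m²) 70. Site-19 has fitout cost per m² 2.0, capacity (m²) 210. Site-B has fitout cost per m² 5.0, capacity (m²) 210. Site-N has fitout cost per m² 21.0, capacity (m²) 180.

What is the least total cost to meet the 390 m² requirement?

Fill from the cheapest provider first.
Take 210 from Site-19 at 2.0 → need 180 more.
Take 180 from Site-B at 5.0 to finish.
Site-29, Site-N: unused.
Cost = 210×2.0 + 180×5.0 = 1320.

1320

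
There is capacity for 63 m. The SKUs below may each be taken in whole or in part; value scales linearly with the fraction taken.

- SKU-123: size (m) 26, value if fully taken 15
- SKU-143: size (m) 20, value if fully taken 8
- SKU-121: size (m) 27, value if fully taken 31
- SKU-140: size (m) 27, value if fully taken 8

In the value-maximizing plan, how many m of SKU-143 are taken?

Best value per unit of size first: SKU-121 31/27≈1.15, SKU-123 15/26≈0.577, SKU-143 8/20≈0.4, SKU-140 8/27≈0.296.
Take all of SKU-121 (27 m, value 31) — 36 m left.
Take all of SKU-123 (26 m, value 15) — 10 m left.
Only 10 m remain; take 10/20 of SKU-143 for value 8×10/20 = 4.

10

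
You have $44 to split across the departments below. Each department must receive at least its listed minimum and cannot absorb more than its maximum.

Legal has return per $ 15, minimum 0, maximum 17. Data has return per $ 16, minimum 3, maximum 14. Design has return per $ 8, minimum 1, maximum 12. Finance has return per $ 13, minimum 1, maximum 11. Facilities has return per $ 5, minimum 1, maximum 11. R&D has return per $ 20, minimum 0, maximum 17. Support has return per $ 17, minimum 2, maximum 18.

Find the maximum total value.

768

Meeting every minimum uses 0+3+1+1+1+0+2 = 8 $, leaving 36.
Highest return per $ first: R&D 20 > Support 17 > Data 16 > Legal 15 > Finance 13 > Design 8 > Facilities 5.
R&D takes 17 more to reach its cap of 17 ; 19 left.
Support: +16 to 18 (cap) ; 3 left.
Data: +3 (room for 11) → 6. Pool exhausted.
Total = 16×6 + 8×1 + 13×1 + 5×1 + 20×17 + 17×18 = 768.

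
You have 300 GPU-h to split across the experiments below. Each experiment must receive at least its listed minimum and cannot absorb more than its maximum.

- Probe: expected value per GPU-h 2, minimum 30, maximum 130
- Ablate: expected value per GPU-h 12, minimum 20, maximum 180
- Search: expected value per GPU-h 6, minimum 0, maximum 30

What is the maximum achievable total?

2520

Meeting every minimum uses 30+20+0 = 50 GPU-h, leaving 250.
Rank by expected value per GPU-h: Ablate 12 > Search 6 > Probe 2.
Give Ablate 160 more to hit its cap of 180 ; 90 left.
Search takes 30 more to reach its cap of 30 ; 60 left.
Probe: +60 (room for 100) → 90. Pool exhausted.
Total = 2×90 + 12×180 + 6×30 = 2520.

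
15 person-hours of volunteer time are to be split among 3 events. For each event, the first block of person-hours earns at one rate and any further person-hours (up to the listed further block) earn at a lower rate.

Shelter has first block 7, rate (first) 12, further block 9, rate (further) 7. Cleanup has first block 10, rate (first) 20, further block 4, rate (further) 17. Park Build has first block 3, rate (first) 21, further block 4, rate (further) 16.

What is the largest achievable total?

297

Treat each block as its own option and order by rate: Park Build/T1 21 > Cleanup/T1 20 > Cleanup/T2 17 > Park Build/T2 16 > Shelter/T1 12 > Shelter/T2 7.
Fill Park Build T1 block (3 at 21) ; 12 left.
Cleanup T1 at 20: fill all 10 ; 2 left.
Cleanup/T2: +2 of 4 at 17; pool empty.
Total = 21×3 + 20×10 + 17×2 = 297.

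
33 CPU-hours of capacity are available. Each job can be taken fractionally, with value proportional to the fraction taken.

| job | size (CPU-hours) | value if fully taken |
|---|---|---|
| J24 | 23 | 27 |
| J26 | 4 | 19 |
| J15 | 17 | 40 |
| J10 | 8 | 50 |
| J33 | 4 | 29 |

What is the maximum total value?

138

Best value per unit of size first: J33 29/4≈7.25, J10 50/8≈6.25, J26 19/4≈4.75, J15 40/17≈2.35, J24 27/23≈1.17.
Take all of J33 (4 CPU-hours, value 29) — 29 CPU-hours left.
Take all of J10 (8 CPU-hours, value 50) — 21 CPU-hours left.
J26: take in full, 4 CPU-hours for value 19 — 17 left.
J15: take in full, 17 CPU-hours for value 40 — 0 left.
Total value = 138.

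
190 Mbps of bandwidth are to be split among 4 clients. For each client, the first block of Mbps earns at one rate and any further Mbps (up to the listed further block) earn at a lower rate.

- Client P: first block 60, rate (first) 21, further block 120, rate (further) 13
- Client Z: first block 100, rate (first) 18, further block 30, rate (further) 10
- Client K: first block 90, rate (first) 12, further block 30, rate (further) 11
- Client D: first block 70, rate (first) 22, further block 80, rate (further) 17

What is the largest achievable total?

3880

Rank every tier by rate: Client D/T1 22 > Client P/T1 21 > Client Z/T1 18 > Client D/T2 17 > Client P/T2 13 > Client K/T1 12 > Client K/T2 11 > Client Z/T2 10.
Client D T1 at 22: fill all 70 — 120 left.
Client P/T1 (21): +60 — 60 left.
Client Z/T1: +60 of 100 at 18; pool empty.
Total = 22×70 + 21×60 + 18×60 = 3880.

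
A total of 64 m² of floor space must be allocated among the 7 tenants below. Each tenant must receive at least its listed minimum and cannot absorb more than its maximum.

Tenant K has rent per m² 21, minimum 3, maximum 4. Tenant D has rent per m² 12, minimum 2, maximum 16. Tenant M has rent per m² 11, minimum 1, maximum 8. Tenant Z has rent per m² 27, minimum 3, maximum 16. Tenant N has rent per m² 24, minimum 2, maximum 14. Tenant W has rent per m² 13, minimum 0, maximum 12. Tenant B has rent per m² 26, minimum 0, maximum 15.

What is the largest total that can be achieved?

1433

Meeting every minimum uses 3+2+1+3+2+0+0 = 11 m², leaving 53.
Highest rent per m² first: Tenant Z 27 > Tenant B 26 > Tenant N 24 > Tenant K 21 > Tenant W 13 > Tenant D 12 > Tenant M 11.
Tenant Z: +13 to 16 (cap) → 40 left.
Give Tenant B 15 more to hit its cap of 15 → 25 left.
Give Tenant N 12 more to hit its cap of 14 → 13 left.
Give Tenant K 1 more to hit its cap of 4 → 12 left.
Give Tenant W 12 more to hit its cap of 12 → 0 left.
Total = 21×4 + 12×2 + 11×1 + 27×16 + 24×14 + 13×12 + 26×15 = 1433.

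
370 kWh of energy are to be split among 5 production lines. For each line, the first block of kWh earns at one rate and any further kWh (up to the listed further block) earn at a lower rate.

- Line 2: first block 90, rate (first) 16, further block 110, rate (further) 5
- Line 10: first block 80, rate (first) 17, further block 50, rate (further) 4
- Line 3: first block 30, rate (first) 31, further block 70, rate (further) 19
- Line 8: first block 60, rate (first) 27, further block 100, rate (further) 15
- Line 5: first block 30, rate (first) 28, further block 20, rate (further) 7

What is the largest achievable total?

7670

Rank every tier by rate: Line 3/first 31 > Line 5/first 28 > Line 8/first 27 > Line 3/second 19 > Line 10/first 17 > Line 2/first 16 > Line 8/second 15 > Line 5/second 7 > Line 2/second 5 > Line 10/second 4.
Fill Line 3 first block (30 at 31) ; 340 left.
Line 5/first (28): +30 ; 310 left.
Line 8/first (27): +60 ; 250 left.
Line 3/second (19): +70 ; 180 left.
Fill Line 10 first block (80 at 17) ; 100 left.
Line 2 first at 16: fill all 90 ; 10 left.
Line 8/second: +10 of 100 at 15; pool empty.
Total = 31×30 + 28×30 + 27×60 + 19×70 + 17×80 + 16×90 + 15×10 = 7670.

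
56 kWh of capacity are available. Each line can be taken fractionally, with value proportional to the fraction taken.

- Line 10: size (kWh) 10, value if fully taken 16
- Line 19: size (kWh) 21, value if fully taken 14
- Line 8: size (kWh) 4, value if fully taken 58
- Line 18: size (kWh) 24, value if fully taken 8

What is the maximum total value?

Best value per unit of size first: Line 8 58/4≈14.5, Line 10 16/10≈1.6, Line 19 14/21≈0.667, Line 18 8/24≈0.333.
Line 8: take in full, 4 kWh for value 58 — 52 left.
Take all of Line 10 (10 kWh, value 16) — 42 kWh left.
Take all of Line 19 (21 kWh, value 14) — 21 kWh left.
Only 21 kWh remain; take 21/24 of Line 18 for value 8×21/24 = 7.
Total value = 95.

95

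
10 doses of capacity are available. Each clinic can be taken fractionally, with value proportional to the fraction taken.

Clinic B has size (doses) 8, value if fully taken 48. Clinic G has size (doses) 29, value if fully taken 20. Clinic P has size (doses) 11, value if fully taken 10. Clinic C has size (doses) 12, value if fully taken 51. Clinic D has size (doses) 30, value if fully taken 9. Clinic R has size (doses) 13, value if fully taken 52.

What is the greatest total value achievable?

Sort by value density: Clinic B 48/8≈6, Clinic C 51/12≈4.25, Clinic R 52/13≈4, Clinic P 10/11≈0.909, Clinic G 20/29≈0.69, Clinic D 9/30≈0.3.
Clinic B: take in full, 8 doses for value 48 ; 2 left.
Only 2 doses remain; take 2/12 of Clinic C for value 51×2/12 = 8.5.
Total value = 56.5.

56.5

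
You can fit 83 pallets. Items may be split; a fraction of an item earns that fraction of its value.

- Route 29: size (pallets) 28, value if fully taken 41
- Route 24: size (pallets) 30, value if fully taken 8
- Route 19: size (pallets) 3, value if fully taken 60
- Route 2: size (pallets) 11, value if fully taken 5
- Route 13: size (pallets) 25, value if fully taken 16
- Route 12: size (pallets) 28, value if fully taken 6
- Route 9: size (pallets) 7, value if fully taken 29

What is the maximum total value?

153.4

Best value per unit of size first: Route 19 60/3≈20, Route 9 29/7≈4.14, Route 29 41/28≈1.46, Route 13 16/25≈0.64, Route 2 5/11≈0.455, Route 24 8/30≈0.267, Route 12 6/28≈0.214.
All 3 pallets of Route 19 fit (value 60) ; 80 remain.
All 7 pallets of Route 9 fit (value 29) ; 73 remain.
Take all of Route 29 (28 pallets, value 41) ; 45 pallets left.
All 25 pallets of Route 13 fit (value 16) ; 20 remain.
Take all of Route 2 (11 pallets, value 5) ; 9 pallets left.
9 pallets left: a 9/30 share of Route 24 gives 8×9/30 = 2.4.
Total value = 153.4.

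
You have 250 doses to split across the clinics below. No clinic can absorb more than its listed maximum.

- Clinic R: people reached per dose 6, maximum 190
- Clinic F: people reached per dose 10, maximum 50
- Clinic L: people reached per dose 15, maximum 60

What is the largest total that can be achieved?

2240

Rank by people reached per dose: Clinic L 15 > Clinic F 10 > Clinic R 6.
Clinic L takes 60 to reach its cap of 60 — 190 left.
Give Clinic F 50 to hit its cap of 50 — 140 left.
Only 140 left; Clinic R takes them to reach 140.
Total = 6×140 + 10×50 + 15×60 = 2240.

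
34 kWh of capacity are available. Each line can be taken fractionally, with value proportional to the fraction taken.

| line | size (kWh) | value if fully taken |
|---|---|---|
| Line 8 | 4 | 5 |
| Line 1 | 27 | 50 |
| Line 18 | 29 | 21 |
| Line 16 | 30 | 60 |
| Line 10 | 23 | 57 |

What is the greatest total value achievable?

Rank by value-to-size ratio: Line 10 57/23≈2.48, Line 16 60/30≈2, Line 1 50/27≈1.85, Line 8 5/4≈1.25, Line 18 21/29≈0.724.
All 23 kWh of Line 10 fit (value 57) → 11 remain.
Fill the last 11 kWh with part of Line 16: 11/30 of it earns 22.
Total value = 79.

79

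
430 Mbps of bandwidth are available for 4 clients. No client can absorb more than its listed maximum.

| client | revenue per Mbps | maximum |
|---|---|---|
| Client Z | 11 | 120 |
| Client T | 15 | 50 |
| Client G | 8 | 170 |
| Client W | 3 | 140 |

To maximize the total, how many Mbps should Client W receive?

Order the clients by revenue per Mbps: Client T 15 > Client Z 11 > Client G 8 > Client W 3.
Give Client T 50 to hit its cap of 50 ; 380 left.
Give Client Z 120 to hit its cap of 120 ; 260 left.
Client G takes 170 to reach its cap of 170 ; 90 left.
Only 90 left; Client W takes them to reach 90.

90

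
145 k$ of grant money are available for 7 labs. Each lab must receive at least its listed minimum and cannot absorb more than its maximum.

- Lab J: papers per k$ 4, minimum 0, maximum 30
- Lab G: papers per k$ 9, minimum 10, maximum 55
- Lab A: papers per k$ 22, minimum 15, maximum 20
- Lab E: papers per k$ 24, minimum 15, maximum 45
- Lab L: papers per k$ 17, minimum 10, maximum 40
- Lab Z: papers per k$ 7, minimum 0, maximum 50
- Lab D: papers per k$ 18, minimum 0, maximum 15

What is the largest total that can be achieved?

2695

Meeting every minimum uses 0+10+15+15+10+0+0 = 50 k$, leaving 95.
Highest papers per k$ first: Lab E 24 > Lab A 22 > Lab D 18 > Lab L 17 > Lab G 9 > Lab Z 7 > Lab J 4.
Lab E: +30 to 45 (cap) — 65 left.
Give Lab A 5 more to hit its cap of 20 — 60 left.
Lab D: +15 to 15 (cap) — 45 left.
Lab L takes 30 more to reach its cap of 40 — 15 left.
Lab G: +15 (room for 45) → 25. Pool exhausted.
Total = 9×25 + 22×20 + 24×45 + 17×40 + 18×15 = 2695.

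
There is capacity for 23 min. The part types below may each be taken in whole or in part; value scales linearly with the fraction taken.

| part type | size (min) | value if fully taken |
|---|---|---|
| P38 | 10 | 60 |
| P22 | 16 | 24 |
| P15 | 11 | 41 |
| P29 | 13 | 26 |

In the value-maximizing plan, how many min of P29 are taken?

2

Sort by value density: P38 60/10≈6, P15 41/11≈3.73, P29 26/13≈2, P22 24/16≈1.5.
All 10 min of P38 fit (value 60) — 13 remain.
Take all of P15 (11 min, value 41) — 2 min left.
2 min left: a 2/13 share of P29 gives 26×2/13 = 4.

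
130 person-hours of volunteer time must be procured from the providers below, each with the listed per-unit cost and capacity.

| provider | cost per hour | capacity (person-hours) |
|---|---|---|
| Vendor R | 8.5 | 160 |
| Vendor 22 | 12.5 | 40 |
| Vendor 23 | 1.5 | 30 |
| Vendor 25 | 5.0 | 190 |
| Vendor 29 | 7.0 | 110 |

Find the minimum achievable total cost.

545

Use providers in increasing cost order.
Vendor 23 (1.5): use full 30 → 100 person-hours to go.
Take 100 from Vendor 25 at 5.0 to finish.
Vendor 29, Vendor R, Vendor 22: unused.
Cost = 30×1.5 + 100×5.0 = 545.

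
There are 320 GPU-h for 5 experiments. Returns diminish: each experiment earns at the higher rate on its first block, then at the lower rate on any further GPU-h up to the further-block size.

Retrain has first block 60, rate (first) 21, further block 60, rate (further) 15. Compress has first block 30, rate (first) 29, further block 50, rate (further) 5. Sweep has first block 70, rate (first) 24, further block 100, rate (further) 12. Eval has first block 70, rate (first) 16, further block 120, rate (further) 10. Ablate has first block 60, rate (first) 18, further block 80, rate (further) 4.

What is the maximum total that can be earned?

Rank every tier by rate: Compress/first 29 > Sweep/first 24 > Retrain/first 21 > Ablate/first 18 > Eval/first 16 > Retrain/second 15 > Sweep/second 12 > Eval/second 10 > Compress/second 5 > Ablate/second 4.
Compress first at 29: fill all 30 — 290 left.
Sweep first at 24: fill all 70 — 220 left.
Retrain first at 21: fill all 60 — 160 left.
Fill Ablate first block (60 at 18) — 100 left.
Eval first at 16: fill all 70 — 30 left.
Retrain second at 15: only 30 left, fill 30.
Total = 29×30 + 24×70 + 21×60 + 18×60 + 16×70 + 15×30 = 6460.

6460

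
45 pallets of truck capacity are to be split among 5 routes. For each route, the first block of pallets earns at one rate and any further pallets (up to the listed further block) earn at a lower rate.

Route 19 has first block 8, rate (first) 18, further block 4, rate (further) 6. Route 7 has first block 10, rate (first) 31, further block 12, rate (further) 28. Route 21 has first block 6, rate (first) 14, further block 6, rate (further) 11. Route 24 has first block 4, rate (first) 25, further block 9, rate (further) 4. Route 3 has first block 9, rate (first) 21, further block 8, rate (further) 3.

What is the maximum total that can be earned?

Order all 10 blocks by rate: Route 7/T1 31 > Route 7/T2 28 > Route 24/T1 25 > Route 3/T1 21 > Route 19/T1 18 > Route 21/T1 14 > Route 21/T2 11 > Route 19/T2 6 > Route 24/T2 4 > Route 3/T2 3.
Fill Route 7 T1 block (10 at 31) — 35 left.
Route 7/T2 (28): +12 — 23 left.
Route 24/T1 (25): +4 — 19 left.
Route 3 T1 at 21: fill all 9 — 10 left.
Route 19 T1 at 18: fill all 8 — 2 left.
2 remain; put them into Route 21 T1 at 14.
Total = 31×10 + 28×12 + 25×4 + 21×9 + 18×8 + 14×2 = 1107.

1107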